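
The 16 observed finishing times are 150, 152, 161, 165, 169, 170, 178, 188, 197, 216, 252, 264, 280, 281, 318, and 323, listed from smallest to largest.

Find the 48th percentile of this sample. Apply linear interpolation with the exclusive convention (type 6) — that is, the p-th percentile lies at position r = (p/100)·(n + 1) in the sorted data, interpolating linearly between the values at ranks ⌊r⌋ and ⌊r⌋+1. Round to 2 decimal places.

189.44

n = 16.
r = (48/100)·(16 + 1) = 8.16.
Rank 8 is 188 and rank 9 is 197.
Interpolate: 188 + 0.16·(197 − 188) = 188 + 0.16·9 = 189.44.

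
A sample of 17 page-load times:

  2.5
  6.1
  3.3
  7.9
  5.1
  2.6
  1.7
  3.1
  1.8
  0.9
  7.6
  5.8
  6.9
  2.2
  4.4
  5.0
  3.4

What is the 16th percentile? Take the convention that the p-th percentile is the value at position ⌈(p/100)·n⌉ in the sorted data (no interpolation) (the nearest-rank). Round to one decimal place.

Sorted: 0.9, 1.7, 1.8, 2.2, 2.5, 2.6, 3.1, 3.3, 3.4, 4.4, 5.0, 5.1, 5.8, 6.1, 6.9, 7.6, 7.9.
n = 17.
Position = ⌈16/100 · 17⌉ = ⌈2.72⌉ = 3.
The value at rank 3 is 1.8.

1.8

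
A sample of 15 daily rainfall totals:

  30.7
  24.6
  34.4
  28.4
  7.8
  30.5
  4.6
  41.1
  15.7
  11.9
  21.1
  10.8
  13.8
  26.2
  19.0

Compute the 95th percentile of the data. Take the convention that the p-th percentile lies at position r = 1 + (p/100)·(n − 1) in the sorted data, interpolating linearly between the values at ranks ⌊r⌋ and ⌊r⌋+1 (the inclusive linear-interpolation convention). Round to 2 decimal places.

36.41

Sorted: 4.6, 7.8, 10.8, 11.9, 13.8, 15.7, 19.0, 21.1, 24.6, 26.2, 28.4, 30.5, 30.7, 34.4, 41.1.
n = 15.
r = 1 + (95/100)·(15 − 1) = 1 + 13.3 = 14.3.
Rank 14 is 34.4 and rank 15 is 41.1.
Interpolate: 34.4 + 0.3·(41.1 − 34.4) = 34.4 + 0.3·6.7 = 36.41.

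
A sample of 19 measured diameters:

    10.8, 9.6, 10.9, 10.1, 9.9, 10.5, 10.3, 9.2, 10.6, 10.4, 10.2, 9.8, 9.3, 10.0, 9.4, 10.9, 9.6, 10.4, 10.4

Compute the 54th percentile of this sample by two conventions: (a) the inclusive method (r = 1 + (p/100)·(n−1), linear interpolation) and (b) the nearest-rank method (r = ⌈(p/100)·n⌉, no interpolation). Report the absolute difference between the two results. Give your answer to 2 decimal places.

0.03

Sorted: 9.2, 9.3, 9.4, 9.6, 9.6, 9.8, 9.9, 10.0, 10.1, 10.2, 10.3, 10.4, 10.4, 10.4, 10.5, 10.6, 10.8, 10.9, 10.9.
n = 19.
(a) r = 10.72; between ranks 10 (10.2) and 11 (10.3): 10.272.
(b) the nearest-rank method: rank 11 → 10.3.
|10.272 − 10.3| = 0.028.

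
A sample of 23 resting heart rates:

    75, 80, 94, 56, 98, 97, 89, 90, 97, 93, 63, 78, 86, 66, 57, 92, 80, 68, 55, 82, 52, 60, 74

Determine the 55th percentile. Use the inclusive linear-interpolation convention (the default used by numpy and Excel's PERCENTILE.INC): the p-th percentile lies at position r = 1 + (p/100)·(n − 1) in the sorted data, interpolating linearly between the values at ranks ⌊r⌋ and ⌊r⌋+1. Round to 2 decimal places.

Sorted: 52, 55, 56, 57, 60, 63, 66, 68, 74, 75, 78, 80, 80, 82, 86, 89, 90, 92, 93, 94, 97, 97, 98.
n = 23.
r = 1 + (55/100)·(23 − 1) = 1 + 12.1 = 13.1.
Rank 13 is 80 and rank 14 is 82.
Interpolate: 80 + 0.1·(82 − 80) = 80 + 0.1·2 = 80.2.

80.20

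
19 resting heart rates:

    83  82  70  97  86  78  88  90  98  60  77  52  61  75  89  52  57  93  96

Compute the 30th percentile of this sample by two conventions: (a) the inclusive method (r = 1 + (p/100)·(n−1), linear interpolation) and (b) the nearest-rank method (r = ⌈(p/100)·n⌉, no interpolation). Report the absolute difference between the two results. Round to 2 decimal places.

Sorted: 52, 52, 57, 60, 61, 70, 75, 77, 78, 82, 83, 86, 88, 89, 90, 93, 96, 97, 98.
n = 19.
(a) r = 6.4; between ranks 6 (70) and 7 (75): 72.
(b) the nearest-rank method: rank 6 → 70.
|72 − 70| = 2.

2.00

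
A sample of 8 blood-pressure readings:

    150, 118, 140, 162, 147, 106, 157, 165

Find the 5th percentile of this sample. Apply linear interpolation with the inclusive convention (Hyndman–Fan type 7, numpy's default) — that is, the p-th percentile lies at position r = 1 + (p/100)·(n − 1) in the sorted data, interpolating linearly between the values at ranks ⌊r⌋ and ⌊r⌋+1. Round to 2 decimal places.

Sorted: 106, 118, 140, 147, 150, 157, 162, 165.
n = 8.
r = 1 + (5/100)·(8 − 1) = 1 + 0.35 = 1.35.
Rank 1 is 106 and rank 2 is 118.
Interpolate: 106 + 0.35·(118 − 106) = 106 + 0.35·12 = 110.2.

110.20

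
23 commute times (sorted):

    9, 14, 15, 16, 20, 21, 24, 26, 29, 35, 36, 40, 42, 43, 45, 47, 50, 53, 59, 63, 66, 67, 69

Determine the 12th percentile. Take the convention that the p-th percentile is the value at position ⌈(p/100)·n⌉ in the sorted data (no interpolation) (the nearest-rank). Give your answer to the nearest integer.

n = 23.
Position = ⌈12/100 · 23⌉ = ⌈2.76⌉ = 3.
The value at rank 3 is 15.

15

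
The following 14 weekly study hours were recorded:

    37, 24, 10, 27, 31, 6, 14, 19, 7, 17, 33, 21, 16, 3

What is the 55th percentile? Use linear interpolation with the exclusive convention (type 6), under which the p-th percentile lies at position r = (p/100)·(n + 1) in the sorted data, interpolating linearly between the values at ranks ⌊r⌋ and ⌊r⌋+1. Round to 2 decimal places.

Sorted: 3, 6, 7, 10, 14, 16, 17, 19, 21, 24, 27, 31, 33, 37.
n = 14.
r = (55/100)·(14 + 1) = 8.25.
Rank 8 is 19 and rank 9 is 21.
Interpolate: 19 + 0.25·(21 − 19) = 19 + 0.25·2 = 19.5.

19.50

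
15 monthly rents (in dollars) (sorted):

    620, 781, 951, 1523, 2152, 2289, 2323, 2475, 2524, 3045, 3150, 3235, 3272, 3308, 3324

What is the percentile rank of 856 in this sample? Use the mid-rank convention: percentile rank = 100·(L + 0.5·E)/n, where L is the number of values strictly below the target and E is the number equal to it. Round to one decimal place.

13.3

Count below 856: L = 2; count equal: E = 0; n = 15.
Percentile rank = 100·(2 + 0.5·0)/15 = 100·2/15 = 13.33.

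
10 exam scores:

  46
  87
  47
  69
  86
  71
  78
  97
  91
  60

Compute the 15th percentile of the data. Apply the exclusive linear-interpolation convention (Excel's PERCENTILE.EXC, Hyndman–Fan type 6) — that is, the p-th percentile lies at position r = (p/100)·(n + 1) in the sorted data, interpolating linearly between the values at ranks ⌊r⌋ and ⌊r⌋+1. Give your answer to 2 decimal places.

46.65

Sorted: 46, 47, 60, 69, 71, 78, 86, 87, 91, 97.
n = 10.
r = (15/100)·(10 + 1) = 1.65.
Rank 1 is 46 and rank 2 is 47.
Interpolate: 46 + 0.65·(47 − 46) = 46 + 0.65·1 = 46.65.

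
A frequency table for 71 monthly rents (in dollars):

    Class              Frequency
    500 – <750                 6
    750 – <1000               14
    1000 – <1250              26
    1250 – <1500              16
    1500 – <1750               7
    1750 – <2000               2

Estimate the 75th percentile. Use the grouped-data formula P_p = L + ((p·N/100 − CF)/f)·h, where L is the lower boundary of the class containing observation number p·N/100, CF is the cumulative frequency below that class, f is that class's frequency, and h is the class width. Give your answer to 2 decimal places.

N = 71; target position k = 75/100 · 71 = 53.25.
Cumulative frequencies: 6, 20, 46, 62, 69, 71.
Observation 53.25 falls in the class 1250 – <1500.
L = 1250, CF = 46, f = 16, h = 250.
P75 = 1250 + ((53.25 − 46)/16)·250 = 1250 + 113.281 = 1363.28.

1363.28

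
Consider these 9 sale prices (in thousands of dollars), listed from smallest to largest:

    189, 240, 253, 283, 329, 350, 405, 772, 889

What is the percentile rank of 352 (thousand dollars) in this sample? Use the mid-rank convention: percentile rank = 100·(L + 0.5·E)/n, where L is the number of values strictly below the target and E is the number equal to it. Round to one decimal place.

Count below 352: L = 6; count equal: E = 0; n = 9.
Percentile rank = 100·(6 + 0.5·0)/9 = 100·6/9 = 66.67.

66.7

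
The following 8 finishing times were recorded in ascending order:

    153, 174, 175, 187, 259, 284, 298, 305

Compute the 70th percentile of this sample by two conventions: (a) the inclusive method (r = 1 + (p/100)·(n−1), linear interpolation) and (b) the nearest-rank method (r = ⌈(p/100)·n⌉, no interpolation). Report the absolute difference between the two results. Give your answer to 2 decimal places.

2.50

n = 8.
(a) r = 5.9; between ranks 5 (259) and 6 (284): 281.5.
(b) the nearest-rank method: rank 6 → 284.
|281.5 − 284| = 2.5.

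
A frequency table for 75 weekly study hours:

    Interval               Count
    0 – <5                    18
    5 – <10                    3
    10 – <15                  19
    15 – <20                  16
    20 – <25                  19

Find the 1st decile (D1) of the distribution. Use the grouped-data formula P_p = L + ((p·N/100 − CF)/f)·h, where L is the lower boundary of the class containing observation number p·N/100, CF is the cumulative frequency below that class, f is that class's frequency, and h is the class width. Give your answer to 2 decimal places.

2.08

N = 75; target position k = 10/100 · 75 = 7.5.
Cumulative frequencies: 18, 21, 40, 56, 75.
Observation 7.5 falls in the class 0 – <5.
L = 0, CF = 0, f = 18, h = 5.
P10 = 0 + ((7.5 − 0)/18)·5 = 0 + 2.08333 = 2.08333.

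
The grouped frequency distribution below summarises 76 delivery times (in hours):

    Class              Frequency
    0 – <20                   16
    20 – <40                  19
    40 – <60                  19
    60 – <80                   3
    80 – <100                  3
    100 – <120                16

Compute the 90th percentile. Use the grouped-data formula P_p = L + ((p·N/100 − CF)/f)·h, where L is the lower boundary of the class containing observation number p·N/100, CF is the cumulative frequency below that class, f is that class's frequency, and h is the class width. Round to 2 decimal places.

110.50

N = 76; target position k = 90/100 · 76 = 68.4.
Cumulative frequencies: 16, 35, 54, 57, 60, 76.
Observation 68.4 falls in the class 100 – <120.
L = 100, CF = 60, f = 16, h = 20.
P90 = 100 + ((68.4 − 60)/16)·20 = 100 + 10.5 = 110.5.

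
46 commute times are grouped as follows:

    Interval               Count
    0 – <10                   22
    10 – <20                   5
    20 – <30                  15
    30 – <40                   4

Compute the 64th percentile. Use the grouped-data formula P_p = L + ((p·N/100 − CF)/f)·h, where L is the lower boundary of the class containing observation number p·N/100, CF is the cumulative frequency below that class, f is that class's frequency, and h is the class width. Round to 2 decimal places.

N = 46; target position k = 64/100 · 46 = 29.44.
Cumulative frequencies: 22, 27, 42, 46.
Observation 29.44 falls in the class 20 – <30.
L = 20, CF = 27, f = 15, h = 10.
P64 = 20 + ((29.44 − 27)/15)·10 = 20 + 1.62667 = 21.6267.

21.63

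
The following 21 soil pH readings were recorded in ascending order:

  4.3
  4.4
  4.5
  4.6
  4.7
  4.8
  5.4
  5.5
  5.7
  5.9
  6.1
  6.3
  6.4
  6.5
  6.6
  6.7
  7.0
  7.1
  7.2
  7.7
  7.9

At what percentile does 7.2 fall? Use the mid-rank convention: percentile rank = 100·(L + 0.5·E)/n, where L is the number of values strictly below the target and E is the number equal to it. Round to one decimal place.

88.1

Count below 7.2: L = 18; count equal: E = 1; n = 21.
Percentile rank = 100·(18 + 0.5·1)/21 = 100·18.5/21 = 88.1.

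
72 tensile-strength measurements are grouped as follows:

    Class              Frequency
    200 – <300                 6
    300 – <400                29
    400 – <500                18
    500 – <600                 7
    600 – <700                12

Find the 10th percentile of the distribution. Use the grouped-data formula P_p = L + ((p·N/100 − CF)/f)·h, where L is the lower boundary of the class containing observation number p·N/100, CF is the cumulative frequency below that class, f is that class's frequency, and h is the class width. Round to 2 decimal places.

N = 72; target position k = 10/100 · 72 = 7.2.
Cumulative frequencies: 6, 35, 53, 60, 72.
Observation 7.2 falls in the class 300 – <400.
L = 300, CF = 6, f = 29, h = 100.
P10 = 300 + ((7.2 − 6)/29)·100 = 300 + 4.13793 = 304.138.

304.14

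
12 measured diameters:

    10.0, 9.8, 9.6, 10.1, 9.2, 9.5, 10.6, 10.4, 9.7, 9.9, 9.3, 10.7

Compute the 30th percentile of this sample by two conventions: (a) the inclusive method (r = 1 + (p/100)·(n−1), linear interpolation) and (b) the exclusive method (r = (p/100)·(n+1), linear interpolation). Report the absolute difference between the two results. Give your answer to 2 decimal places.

Sorted: 9.2, 9.3, 9.5, 9.6, 9.7, 9.8, 9.9, 10.0, 10.1, 10.4, 10.6, 10.7.
n = 12.
(a) r = 4.3; between ranks 4 (9.6) and 5 (9.7): 9.63.
(b) r = 3.9; between ranks 3 (9.5) and 4 (9.6): 9.59.
|9.63 − 9.59| = 0.04.

0.04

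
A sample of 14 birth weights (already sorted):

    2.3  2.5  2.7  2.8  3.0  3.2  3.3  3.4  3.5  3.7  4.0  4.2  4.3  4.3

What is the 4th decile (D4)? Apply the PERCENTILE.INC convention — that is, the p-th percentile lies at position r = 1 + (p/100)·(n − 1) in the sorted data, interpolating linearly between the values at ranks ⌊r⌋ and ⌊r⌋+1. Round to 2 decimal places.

3.22

n = 14.
r = 1 + (40/100)·(14 − 1) = 1 + 5.2 = 6.2.
Rank 6 is 3.2 and rank 7 is 3.3.
Interpolate: 3.2 + 0.2·(3.3 − 3.2) = 3.2 + 0.2·0.1 = 3.22.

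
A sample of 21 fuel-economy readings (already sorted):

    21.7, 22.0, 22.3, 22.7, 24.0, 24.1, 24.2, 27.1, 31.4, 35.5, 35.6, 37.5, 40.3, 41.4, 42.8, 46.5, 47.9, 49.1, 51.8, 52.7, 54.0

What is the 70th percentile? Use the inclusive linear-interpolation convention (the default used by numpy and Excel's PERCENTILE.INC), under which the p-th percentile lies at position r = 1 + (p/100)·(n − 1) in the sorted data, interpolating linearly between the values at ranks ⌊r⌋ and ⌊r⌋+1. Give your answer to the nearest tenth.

42.8

n = 21.
r = 1 + (70/100)·(21 − 1) = 1 + 14 = 15.
r is an integer, so P70 is the value at rank 15: 42.8.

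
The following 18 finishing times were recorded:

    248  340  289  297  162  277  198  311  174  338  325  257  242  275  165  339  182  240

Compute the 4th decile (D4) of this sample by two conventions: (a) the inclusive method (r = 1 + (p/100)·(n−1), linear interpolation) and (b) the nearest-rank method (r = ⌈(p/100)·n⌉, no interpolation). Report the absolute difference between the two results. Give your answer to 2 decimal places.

Sorted: 162, 165, 174, 182, 198, 240, 242, 248, 257, 275, 277, 289, 297, 311, 325, 338, 339, 340.
n = 18.
(a) r = 7.8; between ranks 7 (242) and 8 (248): 246.8.
(b) the nearest-rank method: rank 8 → 248.
|246.8 − 248| = 1.2.

1.20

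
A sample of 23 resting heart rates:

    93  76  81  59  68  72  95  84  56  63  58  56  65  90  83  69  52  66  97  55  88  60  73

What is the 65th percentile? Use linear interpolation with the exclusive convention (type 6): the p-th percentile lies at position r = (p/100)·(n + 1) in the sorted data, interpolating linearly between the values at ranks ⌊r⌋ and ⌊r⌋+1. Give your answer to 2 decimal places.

79.00

Sorted: 52, 55, 56, 56, 58, 59, 60, 63, 65, 66, 68, 69, 72, 73, 76, 81, 83, 84, 88, 90, 93, 95, 97.
n = 23.
r = (65/100)·(23 + 1) = 15.6.
Rank 15 is 76 and rank 16 is 81.
Interpolate: 76 + 0.6·(81 − 76) = 76 + 0.6·5 = 79.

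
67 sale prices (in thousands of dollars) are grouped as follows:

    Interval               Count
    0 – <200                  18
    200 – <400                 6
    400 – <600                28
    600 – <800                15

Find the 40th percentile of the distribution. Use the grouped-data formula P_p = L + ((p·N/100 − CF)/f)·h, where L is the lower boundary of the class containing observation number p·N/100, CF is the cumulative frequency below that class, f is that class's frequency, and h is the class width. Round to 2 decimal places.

420.00

N = 67; target position k = 40/100 · 67 = 26.8.
Cumulative frequencies: 18, 24, 52, 67.
Observation 26.8 falls in the class 400 – <600.
L = 400, CF = 24, f = 28, h = 200.
P40 = 400 + ((26.8 − 24)/28)·200 = 400 + 20 = 420.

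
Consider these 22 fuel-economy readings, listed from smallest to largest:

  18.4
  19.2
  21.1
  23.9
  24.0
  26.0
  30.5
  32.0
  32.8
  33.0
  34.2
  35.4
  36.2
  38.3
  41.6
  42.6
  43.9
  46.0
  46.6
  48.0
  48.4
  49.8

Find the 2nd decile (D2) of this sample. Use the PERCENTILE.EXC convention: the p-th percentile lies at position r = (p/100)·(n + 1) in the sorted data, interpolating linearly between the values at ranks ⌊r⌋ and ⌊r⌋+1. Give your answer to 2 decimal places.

23.96

n = 22.
r = (20/100)·(22 + 1) = 4.6.
Rank 4 is 23.9 and rank 5 is 24.0.
Interpolate: 23.9 + 0.6·(24.0 − 23.9) = 23.9 + 0.6·0.1 = 23.96.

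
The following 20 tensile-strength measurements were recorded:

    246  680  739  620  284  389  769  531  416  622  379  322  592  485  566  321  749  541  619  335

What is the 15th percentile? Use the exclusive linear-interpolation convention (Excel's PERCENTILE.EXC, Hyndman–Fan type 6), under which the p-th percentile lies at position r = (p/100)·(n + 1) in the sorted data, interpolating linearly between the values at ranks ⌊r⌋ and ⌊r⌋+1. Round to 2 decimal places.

321.15

Sorted: 246, 284, 321, 322, 335, 379, 389, 416, 485, 531, 541, 566, 592, 619, 620, 622, 680, 739, 749, 769.
n = 20.
r = (15/100)·(20 + 1) = 3.15.
Rank 3 is 321 and rank 4 is 322.
Interpolate: 321 + 0.15·(322 − 321) = 321 + 0.15·1 = 321.15.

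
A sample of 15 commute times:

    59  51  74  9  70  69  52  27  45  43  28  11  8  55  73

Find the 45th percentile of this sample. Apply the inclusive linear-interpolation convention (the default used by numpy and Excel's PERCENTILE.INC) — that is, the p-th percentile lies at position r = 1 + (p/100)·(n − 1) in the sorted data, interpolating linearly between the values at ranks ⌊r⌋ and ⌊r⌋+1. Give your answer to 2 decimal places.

46.80

Sorted: 8, 9, 11, 27, 28, 43, 45, 51, 52, 55, 59, 69, 70, 73, 74.
n = 15.
r = 1 + (45/100)·(15 − 1) = 1 + 6.3 = 7.3.
Rank 7 is 45 and rank 8 is 51.
Interpolate: 45 + 0.3·(51 − 45) = 45 + 0.3·6 = 46.8.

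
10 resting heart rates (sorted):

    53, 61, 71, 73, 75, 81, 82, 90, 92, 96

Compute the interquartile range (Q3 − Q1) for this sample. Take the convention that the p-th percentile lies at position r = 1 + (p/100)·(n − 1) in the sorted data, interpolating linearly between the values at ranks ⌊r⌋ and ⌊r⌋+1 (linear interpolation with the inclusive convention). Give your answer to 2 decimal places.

n = 10.
P25: r = 3.25; ranks 3–4 are 71, 73; interpolating gives 71.5.
P75: r = 7.75; ranks 7–8 are 82, 90; interpolating gives 88.
Difference: 88 − 71.5 = 16.5.

16.50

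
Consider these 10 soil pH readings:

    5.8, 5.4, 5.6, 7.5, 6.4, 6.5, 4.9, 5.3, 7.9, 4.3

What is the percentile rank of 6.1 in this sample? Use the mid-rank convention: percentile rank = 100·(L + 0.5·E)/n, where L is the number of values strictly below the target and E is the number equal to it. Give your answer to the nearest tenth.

Sorted: 4.3, 4.9, 5.3, 5.4, 5.6, 5.8, 6.4, 6.5, 7.5, 7.9.
Count below 6.1: L = 6; count equal: E = 0; n = 10.
Percentile rank = 100·(6 + 0.5·0)/10 = 100·6/10 = 60.

60.0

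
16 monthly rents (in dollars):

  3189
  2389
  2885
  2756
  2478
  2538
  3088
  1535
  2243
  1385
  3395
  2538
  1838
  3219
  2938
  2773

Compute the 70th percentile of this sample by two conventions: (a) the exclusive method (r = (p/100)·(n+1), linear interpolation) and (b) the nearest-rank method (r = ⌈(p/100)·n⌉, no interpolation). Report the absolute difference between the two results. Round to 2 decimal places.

Sorted: 1385, 1535, 1838, 2243, 2389, 2478, 2538, 2538, 2756, 2773, 2885, 2938, 3088, 3189, 3219, 3395.
n = 16.
(a) r = 11.9; between ranks 11 (2885) and 12 (2938): 2932.7.
(b) the nearest-rank method: rank 12 → 2938.
|2932.7 − 2938| = 5.3.

5.30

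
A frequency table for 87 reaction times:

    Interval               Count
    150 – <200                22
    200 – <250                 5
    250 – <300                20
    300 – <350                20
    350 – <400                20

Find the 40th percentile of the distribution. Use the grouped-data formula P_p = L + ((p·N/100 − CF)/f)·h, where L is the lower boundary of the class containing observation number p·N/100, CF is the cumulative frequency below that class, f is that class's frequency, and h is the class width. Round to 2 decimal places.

269.50

N = 87; target position k = 40/100 · 87 = 34.8.
Cumulative frequencies: 22, 27, 47, 67, 87.
Observation 34.8 falls in the class 250 – <300.
L = 250, CF = 27, f = 20, h = 50.
P40 = 250 + ((34.8 − 27)/20)·50 = 250 + 19.5 = 269.5.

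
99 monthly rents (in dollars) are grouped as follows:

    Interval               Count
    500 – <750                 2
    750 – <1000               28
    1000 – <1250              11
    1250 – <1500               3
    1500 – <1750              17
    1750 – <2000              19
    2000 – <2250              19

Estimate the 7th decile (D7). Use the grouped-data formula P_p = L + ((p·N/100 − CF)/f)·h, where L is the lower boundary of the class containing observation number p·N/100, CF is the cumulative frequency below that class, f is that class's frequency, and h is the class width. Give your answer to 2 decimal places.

1859.21

N = 99; target position k = 70/100 · 99 = 69.3.
Cumulative frequencies: 2, 30, 41, 44, 61, 80, 99.
Observation 69.3 falls in the class 1750 – <2000.
L = 1750, CF = 61, f = 19, h = 250.
P70 = 1750 + ((69.3 − 61)/19)·250 = 1750 + 109.211 = 1859.21.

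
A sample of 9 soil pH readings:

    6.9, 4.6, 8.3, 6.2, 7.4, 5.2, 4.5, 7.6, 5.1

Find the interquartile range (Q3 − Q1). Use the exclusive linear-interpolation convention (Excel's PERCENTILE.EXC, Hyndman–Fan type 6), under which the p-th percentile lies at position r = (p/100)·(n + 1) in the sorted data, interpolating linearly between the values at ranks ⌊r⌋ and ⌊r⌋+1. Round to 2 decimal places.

2.65

Sorted: 4.5, 4.6, 5.1, 5.2, 6.2, 6.9, 7.4, 7.6, 8.3.
n = 9.
P25: r = 2.5; ranks 2–3 are 4.6, 5.1; interpolating gives 4.85.
P75: r = 7.5; ranks 7–8 are 7.4, 7.6; interpolating gives 7.5.
Difference: 7.5 − 4.85 = 2.65.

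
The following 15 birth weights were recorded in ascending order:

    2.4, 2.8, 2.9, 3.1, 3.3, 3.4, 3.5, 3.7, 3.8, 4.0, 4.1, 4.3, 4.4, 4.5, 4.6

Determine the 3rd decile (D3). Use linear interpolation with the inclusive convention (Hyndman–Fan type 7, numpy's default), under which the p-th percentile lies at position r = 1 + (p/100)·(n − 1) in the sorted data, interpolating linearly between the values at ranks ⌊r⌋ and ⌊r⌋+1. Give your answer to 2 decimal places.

3.32

n = 15.
r = 1 + (30/100)·(15 − 1) = 1 + 4.2 = 5.2.
Rank 5 is 3.3 and rank 6 is 3.4.
Interpolate: 3.3 + 0.2·(3.4 − 3.3) = 3.3 + 0.2·0.1 = 3.32.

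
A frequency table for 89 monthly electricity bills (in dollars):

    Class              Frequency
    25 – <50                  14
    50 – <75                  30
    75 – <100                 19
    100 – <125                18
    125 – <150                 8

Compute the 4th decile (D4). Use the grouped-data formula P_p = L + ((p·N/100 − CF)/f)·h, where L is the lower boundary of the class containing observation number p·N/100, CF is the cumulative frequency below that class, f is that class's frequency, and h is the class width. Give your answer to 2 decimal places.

N = 89; target position k = 40/100 · 89 = 35.6.
Cumulative frequencies: 14, 44, 63, 81, 89.
Observation 35.6 falls in the class 50 – <75.
L = 50, CF = 14, f = 30, h = 25.
P40 = 50 + ((35.6 − 14)/30)·25 = 50 + 18 = 68.

68.00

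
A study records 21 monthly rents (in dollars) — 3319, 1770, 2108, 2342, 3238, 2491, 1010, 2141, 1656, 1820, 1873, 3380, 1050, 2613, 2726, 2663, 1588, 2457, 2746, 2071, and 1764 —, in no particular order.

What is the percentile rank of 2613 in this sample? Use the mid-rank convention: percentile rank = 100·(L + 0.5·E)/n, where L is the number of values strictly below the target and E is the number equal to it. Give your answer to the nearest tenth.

Sorted: 1010, 1050, 1588, 1656, 1764, 1770, 1820, 1873, 2071, 2108, 2141, 2342, 2457, 2491, 2613, 2663, 2726, 2746, 3238, 3319, 3380.
Count below 2613: L = 14; count equal: E = 1; n = 21.
Percentile rank = 100·(14 + 0.5·1)/21 = 100·14.5/21 = 69.05.

69.0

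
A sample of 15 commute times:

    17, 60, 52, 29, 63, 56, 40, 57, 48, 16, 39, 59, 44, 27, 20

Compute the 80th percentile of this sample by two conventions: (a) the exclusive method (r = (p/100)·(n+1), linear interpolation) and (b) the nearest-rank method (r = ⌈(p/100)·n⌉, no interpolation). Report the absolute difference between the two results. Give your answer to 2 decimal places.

Sorted: 16, 17, 20, 27, 29, 39, 40, 44, 48, 52, 56, 57, 59, 60, 63.
n = 15.
(a) r = 12.8; between ranks 12 (57) and 13 (59): 58.6.
(b) the nearest-rank method: rank 12 → 57.
|58.6 − 57| = 1.6.

1.60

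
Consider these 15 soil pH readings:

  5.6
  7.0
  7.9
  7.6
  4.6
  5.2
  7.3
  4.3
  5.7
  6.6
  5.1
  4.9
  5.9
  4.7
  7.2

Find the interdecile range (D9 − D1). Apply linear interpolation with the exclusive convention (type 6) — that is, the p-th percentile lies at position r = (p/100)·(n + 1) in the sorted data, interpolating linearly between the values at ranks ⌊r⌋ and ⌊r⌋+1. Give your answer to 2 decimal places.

3.24

Sorted: 4.3, 4.6, 4.7, 4.9, 5.1, 5.2, 5.6, 5.7, 5.9, 6.6, 7.0, 7.2, 7.3, 7.6, 7.9.
n = 15.
P10: r = 1.6; ranks 1–2 are 4.3, 4.6; interpolating gives 4.48.
P90: r = 14.4; ranks 14–15 are 7.6, 7.9; interpolating gives 7.72.
Difference: 7.72 − 4.48 = 3.24.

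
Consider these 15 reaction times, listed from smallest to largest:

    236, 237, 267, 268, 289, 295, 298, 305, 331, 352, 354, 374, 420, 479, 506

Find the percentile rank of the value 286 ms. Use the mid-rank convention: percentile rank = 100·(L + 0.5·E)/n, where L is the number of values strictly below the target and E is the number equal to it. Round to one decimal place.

26.7

Count below 286: L = 4; count equal: E = 0; n = 15.
Percentile rank = 100·(4 + 0.5·0)/15 = 100·4/15 = 26.67.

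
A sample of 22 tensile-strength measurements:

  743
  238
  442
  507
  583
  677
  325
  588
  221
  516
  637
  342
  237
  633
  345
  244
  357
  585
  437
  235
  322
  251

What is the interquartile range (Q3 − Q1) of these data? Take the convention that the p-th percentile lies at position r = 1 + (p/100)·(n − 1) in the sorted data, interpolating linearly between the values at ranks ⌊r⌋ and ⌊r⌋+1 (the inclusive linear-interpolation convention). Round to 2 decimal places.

Sorted: 221, 235, 237, 238, 244, 251, 322, 325, 342, 345, 357, 437, 442, 507, 516, 583, 585, 588, 633, 637, 677, 743.
n = 22.
P25: r = 6.25; ranks 6–7 are 251, 322; interpolating gives 268.75.
P75: r = 16.75; ranks 16–17 are 583, 585; interpolating gives 584.5.
Difference: 584.5 − 268.75 = 315.75.

315.75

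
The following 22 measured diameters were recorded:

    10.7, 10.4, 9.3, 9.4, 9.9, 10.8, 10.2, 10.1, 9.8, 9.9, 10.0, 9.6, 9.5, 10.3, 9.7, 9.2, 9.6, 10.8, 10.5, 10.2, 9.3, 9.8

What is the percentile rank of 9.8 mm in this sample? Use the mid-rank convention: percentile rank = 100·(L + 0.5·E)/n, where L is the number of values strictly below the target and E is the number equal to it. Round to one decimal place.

Sorted: 9.2, 9.3, 9.3, 9.4, 9.5, 9.6, 9.6, 9.7, 9.8, 9.8, 9.9, 9.9, 10.0, 10.1, 10.2, 10.2, 10.3, 10.4, 10.5, 10.7, 10.8, 10.8.
Count below 9.8: L = 8; count equal: E = 2; n = 22.
Percentile rank = 100·(8 + 0.5·2)/22 = 100·9/22 = 40.91.

40.9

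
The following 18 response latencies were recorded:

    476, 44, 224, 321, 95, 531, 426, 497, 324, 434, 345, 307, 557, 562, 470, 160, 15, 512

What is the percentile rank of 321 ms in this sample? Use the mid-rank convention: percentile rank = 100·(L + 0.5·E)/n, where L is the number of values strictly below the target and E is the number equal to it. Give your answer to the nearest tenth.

36.1

Sorted: 15, 44, 95, 160, 224, 307, 321, 324, 345, 426, 434, 470, 476, 497, 512, 531, 557, 562.
Count below 321: L = 6; count equal: E = 1; n = 18.
Percentile rank = 100·(6 + 0.5·1)/18 = 100·6.5/18 = 36.11.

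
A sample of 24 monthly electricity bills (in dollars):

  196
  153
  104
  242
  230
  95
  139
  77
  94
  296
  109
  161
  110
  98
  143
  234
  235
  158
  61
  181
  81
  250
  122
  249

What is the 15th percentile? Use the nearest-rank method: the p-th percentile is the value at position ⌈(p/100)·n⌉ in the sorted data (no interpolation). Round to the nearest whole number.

Sorted: 61, 77, 81, 94, 95, 98, 104, 109, 110, 122, 139, 143, 153, 158, 161, 181, 196, 230, 234, 235, 242, 249, 250, 296.
n = 24.
Position = ⌈15/100 · 24⌉ = ⌈3.6⌉ = 4.
The value at rank 4 is 94.

94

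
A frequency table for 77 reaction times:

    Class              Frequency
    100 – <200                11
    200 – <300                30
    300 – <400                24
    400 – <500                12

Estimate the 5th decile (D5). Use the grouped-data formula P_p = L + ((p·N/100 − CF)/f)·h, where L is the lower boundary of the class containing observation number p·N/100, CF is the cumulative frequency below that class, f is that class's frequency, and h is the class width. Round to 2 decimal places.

N = 77; target position k = 50/100 · 77 = 38.5.
Cumulative frequencies: 11, 41, 65, 77.
Observation 38.5 falls in the class 200 – <300.
L = 200, CF = 11, f = 30, h = 100.
P50 = 200 + ((38.5 − 11)/30)·100 = 200 + 91.6667 = 291.667.

291.67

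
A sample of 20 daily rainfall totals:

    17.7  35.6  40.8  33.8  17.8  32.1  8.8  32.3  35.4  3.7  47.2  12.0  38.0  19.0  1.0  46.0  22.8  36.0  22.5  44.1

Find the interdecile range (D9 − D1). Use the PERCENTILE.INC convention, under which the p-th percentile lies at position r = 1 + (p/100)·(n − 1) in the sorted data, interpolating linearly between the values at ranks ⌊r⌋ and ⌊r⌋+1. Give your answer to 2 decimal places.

Sorted: 1.0, 3.7, 8.8, 12.0, 17.7, 17.8, 19.0, 22.5, 22.8, 32.1, 32.3, 33.8, 35.4, 35.6, 36.0, 38.0, 40.8, 44.1, 46.0, 47.2.
n = 20.
P10: r = 2.9; ranks 2–3 are 3.7, 8.8; interpolating gives 8.29.
P90: r = 18.1; ranks 18–19 are 44.1, 46.0; interpolating gives 44.29.
Difference: 44.29 − 8.29 = 36.

36.00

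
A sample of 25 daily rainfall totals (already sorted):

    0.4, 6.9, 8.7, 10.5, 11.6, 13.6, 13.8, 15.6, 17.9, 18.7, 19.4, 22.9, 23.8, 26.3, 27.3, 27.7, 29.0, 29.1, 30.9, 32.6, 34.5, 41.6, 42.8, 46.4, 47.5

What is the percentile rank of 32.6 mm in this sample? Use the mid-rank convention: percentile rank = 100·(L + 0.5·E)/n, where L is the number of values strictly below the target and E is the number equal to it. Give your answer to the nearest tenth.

78.0

Count below 32.6: L = 19; count equal: E = 1; n = 25.
Percentile rank = 100·(19 + 0.5·1)/25 = 100·19.5/25 = 78.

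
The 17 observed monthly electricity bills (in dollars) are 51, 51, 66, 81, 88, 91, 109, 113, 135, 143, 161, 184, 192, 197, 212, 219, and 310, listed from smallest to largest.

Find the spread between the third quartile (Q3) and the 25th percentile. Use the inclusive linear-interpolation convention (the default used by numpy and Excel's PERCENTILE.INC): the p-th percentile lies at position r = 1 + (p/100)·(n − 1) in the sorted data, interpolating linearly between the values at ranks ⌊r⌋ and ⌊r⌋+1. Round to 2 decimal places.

104.00

n = 17.
P25: r = 5 (integer) → 88.
P75: r = 13 (integer) → 192.
Difference: 192 − 88 = 104.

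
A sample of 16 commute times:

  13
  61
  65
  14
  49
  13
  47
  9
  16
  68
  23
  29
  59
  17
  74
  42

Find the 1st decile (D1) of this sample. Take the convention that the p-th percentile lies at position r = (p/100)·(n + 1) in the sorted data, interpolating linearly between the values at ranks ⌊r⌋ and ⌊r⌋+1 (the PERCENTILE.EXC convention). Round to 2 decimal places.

11.80

Sorted: 9, 13, 13, 14, 16, 17, 23, 29, 42, 47, 49, 59, 61, 65, 68, 74.
n = 16.
r = (10/100)·(16 + 1) = 1.7.
Rank 1 is 9 and rank 2 is 13.
Interpolate: 9 + 0.7·(13 − 9) = 9 + 0.7·4 = 11.8.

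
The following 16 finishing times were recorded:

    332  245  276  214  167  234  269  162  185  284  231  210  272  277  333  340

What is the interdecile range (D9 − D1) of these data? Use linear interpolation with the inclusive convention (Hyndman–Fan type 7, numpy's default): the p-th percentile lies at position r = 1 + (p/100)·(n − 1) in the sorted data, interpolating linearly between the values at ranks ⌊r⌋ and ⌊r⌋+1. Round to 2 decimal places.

Sorted: 162, 167, 185, 210, 214, 231, 234, 245, 269, 272, 276, 277, 284, 332, 333, 340.
n = 16.
P10: r = 2.5; ranks 2–3 are 167, 185; interpolating gives 176.
P90: r = 14.5; ranks 14–15 are 332, 333; interpolating gives 332.5.
Difference: 332.5 − 176 = 156.5.

156.50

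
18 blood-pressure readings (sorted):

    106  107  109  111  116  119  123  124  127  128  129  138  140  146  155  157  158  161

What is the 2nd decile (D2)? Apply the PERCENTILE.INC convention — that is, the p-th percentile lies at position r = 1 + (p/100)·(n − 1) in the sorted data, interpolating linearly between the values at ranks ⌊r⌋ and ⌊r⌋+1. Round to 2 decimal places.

n = 18.
r = 1 + (20/100)·(18 − 1) = 1 + 3.4 = 4.4.
Rank 4 is 111 and rank 5 is 116.
Interpolate: 111 + 0.4·(116 − 111) = 111 + 0.4·5 = 113.

113.00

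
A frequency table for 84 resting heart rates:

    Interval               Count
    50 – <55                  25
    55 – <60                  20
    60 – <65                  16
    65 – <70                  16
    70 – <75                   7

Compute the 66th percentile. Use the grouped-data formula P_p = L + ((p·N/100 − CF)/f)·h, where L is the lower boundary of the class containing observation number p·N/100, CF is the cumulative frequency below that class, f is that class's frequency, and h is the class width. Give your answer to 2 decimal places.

63.26

N = 84; target position k = 66/100 · 84 = 55.44.
Cumulative frequencies: 25, 45, 61, 77, 84.
Observation 55.44 falls in the class 60 – <65.
L = 60, CF = 45, f = 16, h = 5.
P66 = 60 + ((55.44 − 45)/16)·5 = 60 + 3.2625 = 63.2625.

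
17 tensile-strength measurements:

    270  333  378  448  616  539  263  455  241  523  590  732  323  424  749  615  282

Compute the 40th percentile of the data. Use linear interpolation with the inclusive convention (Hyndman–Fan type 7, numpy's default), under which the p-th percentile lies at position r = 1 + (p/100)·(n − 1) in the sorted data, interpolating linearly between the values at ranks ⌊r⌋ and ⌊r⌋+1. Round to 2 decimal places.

396.40

Sorted: 241, 263, 270, 282, 323, 333, 378, 424, 448, 455, 523, 539, 590, 615, 616, 732, 749.
n = 17.
r = 1 + (40/100)·(17 − 1) = 1 + 6.4 = 7.4.
Rank 7 is 378 and rank 8 is 424.
Interpolate: 378 + 0.4·(424 − 378) = 378 + 0.4·46 = 396.4.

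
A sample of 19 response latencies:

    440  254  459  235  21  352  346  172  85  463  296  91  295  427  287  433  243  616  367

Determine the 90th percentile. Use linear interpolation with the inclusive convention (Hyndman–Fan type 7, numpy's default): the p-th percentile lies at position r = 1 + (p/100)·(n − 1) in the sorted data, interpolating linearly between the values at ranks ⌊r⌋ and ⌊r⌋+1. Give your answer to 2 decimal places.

459.80

Sorted: 21, 85, 91, 172, 235, 243, 254, 287, 295, 296, 346, 352, 367, 427, 433, 440, 459, 463, 616.
n = 19.
r = 1 + (90/100)·(19 − 1) = 1 + 16.2 = 17.2.
Rank 17 is 459 and rank 18 is 463.
Interpolate: 459 + 0.2·(463 − 459) = 459 + 0.2·4 = 459.8.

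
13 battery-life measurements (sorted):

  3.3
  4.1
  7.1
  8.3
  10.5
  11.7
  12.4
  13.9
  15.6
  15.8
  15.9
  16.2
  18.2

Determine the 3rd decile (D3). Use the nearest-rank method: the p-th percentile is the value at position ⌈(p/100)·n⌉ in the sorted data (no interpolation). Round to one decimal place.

n = 13.
Position = ⌈30/100 · 13⌉ = ⌈3.9⌉ = 4.
The value at rank 4 is 8.3.

8.3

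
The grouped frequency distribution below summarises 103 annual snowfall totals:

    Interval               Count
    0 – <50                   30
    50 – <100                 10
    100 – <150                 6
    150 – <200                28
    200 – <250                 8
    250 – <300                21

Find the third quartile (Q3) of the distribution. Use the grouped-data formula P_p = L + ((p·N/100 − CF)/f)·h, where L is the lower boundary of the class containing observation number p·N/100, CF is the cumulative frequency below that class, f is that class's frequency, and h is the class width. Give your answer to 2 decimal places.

N = 103; target position k = 75/100 · 103 = 77.25.
Cumulative frequencies: 30, 40, 46, 74, 82, 103.
Observation 77.25 falls in the class 200 – <250.
L = 200, CF = 74, f = 8, h = 50.
P75 = 200 + ((77.25 − 74)/8)·50 = 200 + 20.3125 = 220.312.

220.31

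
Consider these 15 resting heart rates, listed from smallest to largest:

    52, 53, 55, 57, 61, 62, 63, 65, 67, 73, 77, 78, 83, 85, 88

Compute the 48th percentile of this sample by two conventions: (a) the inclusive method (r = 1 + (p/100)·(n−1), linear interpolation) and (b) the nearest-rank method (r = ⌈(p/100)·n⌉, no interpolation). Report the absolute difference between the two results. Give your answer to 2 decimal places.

n = 15.
(a) r = 7.72; between ranks 7 (63) and 8 (65): 64.44.
(b) the nearest-rank method: rank 8 → 65.
|64.44 − 65| = 0.56.

0.56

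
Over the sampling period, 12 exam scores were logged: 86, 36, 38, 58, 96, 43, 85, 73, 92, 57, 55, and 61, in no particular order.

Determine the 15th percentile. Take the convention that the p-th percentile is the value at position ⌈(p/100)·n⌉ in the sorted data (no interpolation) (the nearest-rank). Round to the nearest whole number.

38

Sorted: 36, 38, 43, 55, 57, 58, 61, 73, 85, 86, 92, 96.
n = 12.
Position = ⌈15/100 · 12⌉ = ⌈1.8⌉ = 2.
The value at rank 2 is 38.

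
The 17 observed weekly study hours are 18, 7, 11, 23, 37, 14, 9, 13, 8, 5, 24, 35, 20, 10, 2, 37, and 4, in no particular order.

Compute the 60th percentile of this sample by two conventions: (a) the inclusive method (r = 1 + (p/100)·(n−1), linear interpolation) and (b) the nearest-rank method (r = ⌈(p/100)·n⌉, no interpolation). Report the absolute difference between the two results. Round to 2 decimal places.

Sorted: 2, 4, 5, 7, 8, 9, 10, 11, 13, 14, 18, 20, 23, 24, 35, 37, 37.
n = 17.
(a) r = 10.6; between ranks 10 (14) and 11 (18): 16.4.
(b) the nearest-rank method: rank 11 → 18.
|16.4 − 18| = 1.6.

1.60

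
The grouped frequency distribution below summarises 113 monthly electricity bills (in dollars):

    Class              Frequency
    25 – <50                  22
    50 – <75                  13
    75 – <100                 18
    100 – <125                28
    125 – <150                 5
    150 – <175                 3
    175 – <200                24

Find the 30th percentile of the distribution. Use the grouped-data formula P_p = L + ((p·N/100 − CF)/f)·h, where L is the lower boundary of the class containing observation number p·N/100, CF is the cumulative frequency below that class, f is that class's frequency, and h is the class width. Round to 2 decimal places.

72.88

N = 113; target position k = 30/100 · 113 = 33.9.
Cumulative frequencies: 22, 35, 53, 81, 86, 89, 113.
Observation 33.9 falls in the class 50 – <75.
L = 50, CF = 22, f = 13, h = 25.
P30 = 50 + ((33.9 − 22)/13)·25 = 50 + 22.8846 = 72.8846.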